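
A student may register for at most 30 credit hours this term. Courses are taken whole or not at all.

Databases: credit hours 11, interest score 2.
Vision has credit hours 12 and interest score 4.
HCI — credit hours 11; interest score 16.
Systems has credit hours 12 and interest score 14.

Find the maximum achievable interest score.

Take HCI and Systems: credit hours 11 + 12 = 23 ≤ 30, interest score 16 + 14 = 30.
No other feasible combination does better.

30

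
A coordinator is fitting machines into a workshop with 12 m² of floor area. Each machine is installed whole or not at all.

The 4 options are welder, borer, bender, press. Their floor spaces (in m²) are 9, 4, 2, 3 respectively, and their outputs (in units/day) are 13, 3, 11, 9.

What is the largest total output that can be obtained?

24

Take welder and bender: floor space 9 + 2 = 11 ≤ 12, output 13 + 11 = 24.
No other feasible combination does better.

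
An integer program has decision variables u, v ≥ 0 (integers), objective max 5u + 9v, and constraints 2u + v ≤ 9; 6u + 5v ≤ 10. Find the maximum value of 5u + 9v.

18

(u,v)=(0,2): 2·0+1·2=2≤9, 6·0+5·2=10≤10, objective 18.
(u,v)=(0,1): 2·0+1·1=1≤9, 6·0+5·1=5≤10, objective 9.
Maximum is 18 at (u,v)=(0,2).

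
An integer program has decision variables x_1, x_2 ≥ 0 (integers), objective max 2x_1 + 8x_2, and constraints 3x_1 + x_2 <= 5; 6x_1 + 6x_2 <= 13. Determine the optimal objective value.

The continuous relaxation peaks at (0, 2.17) with value 17.33; rounding to a feasible lattice point costs some objective.
(x_1,x_2)=(0,2): 3·0+1·2=2≤5, 6·0+6·2=12≤13, objective 16.
(x_1,x_2)=(1,1): 3·1+1·1=4≤5, 6·1+6·1=12≤13, objective 10.
(x_1,x_2)=(0,1): 3·0+1·1=1≤5, 6·0+6·1=6≤13, objective 8.
The best lattice point is (0,2), giving 16.

16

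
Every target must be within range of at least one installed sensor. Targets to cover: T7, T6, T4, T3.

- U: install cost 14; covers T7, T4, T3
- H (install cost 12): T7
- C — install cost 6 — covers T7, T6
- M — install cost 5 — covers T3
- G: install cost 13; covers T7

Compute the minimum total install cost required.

20

This is an integer covering problem.
The greedy cost-per-new-target heuristic would pick C, M, and U for 25, but a cheaper cover exists.
Choose U and C: together they cover T7, T6, T4, T3 — every target.
Total install cost: 14 + 6 = 20.
No cover costs less than 20.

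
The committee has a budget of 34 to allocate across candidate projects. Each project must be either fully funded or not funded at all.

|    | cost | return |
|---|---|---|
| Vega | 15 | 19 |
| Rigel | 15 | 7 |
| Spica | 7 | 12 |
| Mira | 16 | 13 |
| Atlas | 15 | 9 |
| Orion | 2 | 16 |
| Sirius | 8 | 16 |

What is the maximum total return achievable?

63

Allowing fractional choices, the relaxed optimum would be about 64.6, but projects are indivisible.
Spica + Atlas + Orion + Sirius: cost 7 + 15 + 2 + 8 = 32 ≤ 34, return 12 + 9 + 16 + 16 = 53.
Spica + Mira + Orion + Sirius: cost 7 + 16 + 2 + 8 = 33 ≤ 34, return 12 + 13 + 16 + 16 = 57.
Vega + Spica + Orion + Sirius: cost 15 + 7 + 2 + 8 = 32 ≤ 34, return 19 + 12 + 16 + 16 = 63.
Best is Vega, Spica, Orion, and Sirius with total return 63.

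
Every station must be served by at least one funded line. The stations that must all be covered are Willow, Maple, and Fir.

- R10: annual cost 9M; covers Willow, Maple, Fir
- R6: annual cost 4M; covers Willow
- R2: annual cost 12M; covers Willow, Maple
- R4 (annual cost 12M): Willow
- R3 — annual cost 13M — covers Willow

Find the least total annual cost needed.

9

R10 alone covers Willow, Maple, Fir — every station.
Total annual cost: 9.
No cover costs less than 9.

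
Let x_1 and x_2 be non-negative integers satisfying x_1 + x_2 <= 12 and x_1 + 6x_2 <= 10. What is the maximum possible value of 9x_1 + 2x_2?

(x_1,x_2)=(10,0) is feasible, giving 90.
(x_1,x_2)=(9,0) is feasible, giving 81.
The best lattice point is (10,0), giving 90.

90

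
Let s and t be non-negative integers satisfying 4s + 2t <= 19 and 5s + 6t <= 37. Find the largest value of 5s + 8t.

48

(s,t)=(0,6): 4·0+2·6=12≤19, 5·0+6·6=36≤37, objective 48.
(s,t)=(1,5): 4·1+2·5=14≤19, 5·1+6·5=35≤37, objective 45.
The best lattice point is (0,6), giving 48.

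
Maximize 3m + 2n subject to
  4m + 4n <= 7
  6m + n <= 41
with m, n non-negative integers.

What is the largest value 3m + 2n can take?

(m,n)=(1,0) is feasible, giving 3.
(m,n)=(0,1) is feasible, giving 2.
(m,n)=(0,0) is feasible, giving 0.
Maximum is 3 at (m,n)=(1,0).

3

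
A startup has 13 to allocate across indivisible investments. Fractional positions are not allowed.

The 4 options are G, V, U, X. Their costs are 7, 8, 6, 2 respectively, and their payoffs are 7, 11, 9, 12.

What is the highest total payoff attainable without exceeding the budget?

23

Allowing fractional choices, the relaxed optimum would be about 27.9, but investments are indivisible.
V + X: cost 8 + 2 = 10 ≤ 13, payoff 11 + 12 = 23.
U + X: cost 6 + 2 = 8 ≤ 13, payoff 9 + 12 = 21.
Best is V and X with total payoff 23.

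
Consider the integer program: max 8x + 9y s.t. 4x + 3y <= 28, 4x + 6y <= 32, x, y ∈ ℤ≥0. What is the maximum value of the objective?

Relaxing integrality, the LP optimum is 60.00 at (x,y) = (6, 1.33), which is not an integer point.
(x,y)=(5,2): 4·5+3·2=26≤28, 4·5+6·2=32≤32, objective 58.
(x,y)=(6,1): 4·6+3·1=27≤28, 4·6+6·1=30≤32, objective 57.
(x,y)=(7,0): 4·7+3·0=28≤28, 4·7+6·0=28≤32, objective 56.
Maximum is 58 at (x,y)=(5,2).

58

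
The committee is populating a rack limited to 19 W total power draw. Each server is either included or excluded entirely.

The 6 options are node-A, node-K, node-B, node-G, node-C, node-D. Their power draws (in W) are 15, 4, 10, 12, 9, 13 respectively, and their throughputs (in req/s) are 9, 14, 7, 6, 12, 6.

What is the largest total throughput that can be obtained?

26

This is a 0-1 knapsack instance.
Take node-K and node-C: power draw 4 + 9 = 13 ≤ 19, throughput 14 + 12 = 26.
No other feasible combination does better.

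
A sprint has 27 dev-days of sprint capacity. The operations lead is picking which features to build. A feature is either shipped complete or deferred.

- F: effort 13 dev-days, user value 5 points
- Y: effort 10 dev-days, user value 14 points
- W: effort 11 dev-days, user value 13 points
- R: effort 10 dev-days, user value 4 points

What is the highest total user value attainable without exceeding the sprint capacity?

Y + W: effort 10 + 11 = 21 ≤ 27, user value 14 + 13 = 27.
F + Y: effort 13 + 10 = 23 ≤ 27, user value 5 + 14 = 19.
Best is Y and W with total user value 27.

27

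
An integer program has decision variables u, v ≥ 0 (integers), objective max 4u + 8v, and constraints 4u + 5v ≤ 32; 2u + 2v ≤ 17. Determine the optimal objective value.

Relaxing integrality, the LP optimum is 51.20 at (u,v) = (0, 6.4), which is not an integer point.
(u,v)=(0,6): 4·0+5·6=30≤32, 2·0+2·6=12≤17, objective 48.
(u,v)=(1,5): 4·1+5·5=29≤32, 2·1+2·5=12≤17, objective 44.
(u,v)=(0,5): 4·0+5·5=25≤32, 2·0+2·5=10≤17, objective 40.
No feasible integer point exceeds 48.

48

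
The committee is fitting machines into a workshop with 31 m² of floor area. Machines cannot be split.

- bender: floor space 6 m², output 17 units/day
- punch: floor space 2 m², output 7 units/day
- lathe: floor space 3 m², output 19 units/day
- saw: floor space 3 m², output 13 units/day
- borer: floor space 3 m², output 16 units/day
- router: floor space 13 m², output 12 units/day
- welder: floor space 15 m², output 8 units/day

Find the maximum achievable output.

84

bender + lathe + saw + borer + router: floor space 6 + 3 + 3 + 3 + 13 = 28 ≤ 31, output 17 + 19 + 13 + 16 + 12 = 77.
bender + punch + lathe + saw + borer + router: floor space 6 + 2 + 3 + 3 + 3 + 13 = 30 ≤ 31, output 17 + 7 + 19 + 13 + 16 + 12 = 84.
Best is bender, punch, lathe, saw, borer, and router with total output 84.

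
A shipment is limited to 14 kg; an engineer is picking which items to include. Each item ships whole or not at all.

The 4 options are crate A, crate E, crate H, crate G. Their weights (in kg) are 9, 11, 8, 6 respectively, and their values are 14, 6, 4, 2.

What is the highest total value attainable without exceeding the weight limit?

14

Allowing fractional choices, the relaxed optimum would be about 16.7, but items are indivisible.
crate E: weight 11 ≤ 14, value 6.
crate A: weight 9 ≤ 14, value 14.
Best is crate A with total value 14.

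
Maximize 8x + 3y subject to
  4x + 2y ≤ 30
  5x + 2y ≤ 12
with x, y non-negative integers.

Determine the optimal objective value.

19

Relaxing integrality, the LP optimum is 19.20 at (x,y) = (2.4, 0), which is not an integer point.
(x,y)=(2,1): 4·2+2·1=10≤30, 5·2+2·1=12≤12, objective 19.
(x,y)=(2,0): 4·2+2·0=8≤30, 5·2+2·0=10≤12, objective 16.
(x,y)=(1,2): 4·1+2·2=8≤30, 5·1+2·2=9≤12, objective 14.
The best lattice point is (2,1), giving 19.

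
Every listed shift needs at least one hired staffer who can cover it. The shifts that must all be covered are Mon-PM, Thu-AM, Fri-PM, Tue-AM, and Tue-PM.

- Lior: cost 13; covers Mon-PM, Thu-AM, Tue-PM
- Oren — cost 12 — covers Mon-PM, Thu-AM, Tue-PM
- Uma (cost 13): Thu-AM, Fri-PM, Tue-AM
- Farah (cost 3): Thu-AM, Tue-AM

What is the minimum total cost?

25

The greedy cost-per-new-shift heuristic would pick Farah, Oren, and Uma for 28, but a cheaper cover exists.
Choose Oren and Uma: together they cover Mon-PM, Thu-AM, Fri-PM, Tue-AM, Tue-PM — every shift.
Total cost: 12 + 13 = 25.
No cover costs less than 25.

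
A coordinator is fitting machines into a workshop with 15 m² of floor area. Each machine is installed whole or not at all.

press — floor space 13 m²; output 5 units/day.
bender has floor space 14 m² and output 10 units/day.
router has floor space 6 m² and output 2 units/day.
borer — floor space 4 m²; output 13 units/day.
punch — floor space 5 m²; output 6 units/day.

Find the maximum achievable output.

This is an integer program with binary decision variables.
Allowing fractional choices, the relaxed optimum would be about 23.3, but machines are indivisible.
router + borer + punch: floor space 6 + 4 + 5 = 15 ≤ 15, output 2 + 13 + 6 = 21.
borer + punch: floor space 4 + 5 = 9 ≤ 15, output 13 + 6 = 19.
router + borer: floor space 6 + 4 = 10 ≤ 15, output 2 + 13 = 15.
Best is router, borer, and punch with total output 21.

21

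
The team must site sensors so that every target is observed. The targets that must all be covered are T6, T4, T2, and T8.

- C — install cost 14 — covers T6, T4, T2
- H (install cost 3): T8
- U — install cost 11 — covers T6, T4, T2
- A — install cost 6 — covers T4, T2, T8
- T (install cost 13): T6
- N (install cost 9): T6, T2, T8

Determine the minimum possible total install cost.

This is an integer covering problem.
Choose H and U: together they cover T6, T4, T2, T8 — every target.
Total install cost: 3 + 11 = 14.

14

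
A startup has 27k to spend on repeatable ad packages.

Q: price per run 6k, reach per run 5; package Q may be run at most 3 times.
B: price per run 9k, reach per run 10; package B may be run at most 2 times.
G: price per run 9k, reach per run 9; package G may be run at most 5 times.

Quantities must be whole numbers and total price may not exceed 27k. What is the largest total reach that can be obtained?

This is a bounded integer knapsack.
2×B and 1×G: price 27 ≤ 27, reach 2·10 + 1·9 = 29.
1×B and 2×G: price 27 ≤ 27, reach 1·10 + 2·9 = 28.
Best is 29.

29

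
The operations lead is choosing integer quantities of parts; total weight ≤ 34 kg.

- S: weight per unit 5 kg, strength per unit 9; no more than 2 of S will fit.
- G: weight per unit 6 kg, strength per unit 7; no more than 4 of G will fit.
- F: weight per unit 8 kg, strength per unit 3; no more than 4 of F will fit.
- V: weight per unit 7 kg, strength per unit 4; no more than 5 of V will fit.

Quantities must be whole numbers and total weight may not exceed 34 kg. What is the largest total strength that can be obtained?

46

This is a bounded integer knapsack.
Take 2×S and 4×G: weight 34 ≤ 34, strength 2·9 + 4·7 = 46.
S has the best ratio (9/5) and is taken to its limit of 2; remaining capacity is filled optimally with the others.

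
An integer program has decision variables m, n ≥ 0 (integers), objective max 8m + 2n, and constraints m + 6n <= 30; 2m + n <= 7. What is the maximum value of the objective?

(m,n)=(3,1) is feasible, giving 26.
(m,n)=(3,0) is feasible, giving 24.
(m,n)=(2,2) is feasible, giving 20.
(m,n)=(2,1) is feasible, giving 18.
The best lattice point is (3,1), giving 26.

26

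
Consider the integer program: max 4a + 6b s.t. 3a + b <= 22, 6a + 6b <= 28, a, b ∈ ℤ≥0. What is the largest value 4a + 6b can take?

24

The continuous relaxation peaks at (0, 4.67) with value 28.00; rounding to a feasible lattice point costs some objective.
(a,b)=(0,4): 3·0+1·4=4≤22, 6·0+6·4=24≤28, objective 24.
(a,b)=(1,3): 3·1+1·3=6≤22, 6·1+6·3=24≤28, objective 22.
No feasible integer point exceeds 24.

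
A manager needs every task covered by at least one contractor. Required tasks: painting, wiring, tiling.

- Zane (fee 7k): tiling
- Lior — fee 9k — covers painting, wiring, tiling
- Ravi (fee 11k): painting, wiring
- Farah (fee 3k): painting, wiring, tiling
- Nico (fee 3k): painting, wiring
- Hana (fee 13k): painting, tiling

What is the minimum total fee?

Farah alone covers painting, wiring, tiling — every task.
Total fee: 3.
No cover costs less than 3.

3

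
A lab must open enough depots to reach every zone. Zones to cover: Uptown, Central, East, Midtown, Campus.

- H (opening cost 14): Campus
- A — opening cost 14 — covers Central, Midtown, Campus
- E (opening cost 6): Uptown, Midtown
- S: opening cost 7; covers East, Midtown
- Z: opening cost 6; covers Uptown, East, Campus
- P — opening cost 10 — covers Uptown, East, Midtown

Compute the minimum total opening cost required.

20

This is a weighted set-cover instance.
Choose A and Z: together they cover Uptown, Central, East, Midtown, Campus — every zone.
Total opening cost: 14 + 6 = 20.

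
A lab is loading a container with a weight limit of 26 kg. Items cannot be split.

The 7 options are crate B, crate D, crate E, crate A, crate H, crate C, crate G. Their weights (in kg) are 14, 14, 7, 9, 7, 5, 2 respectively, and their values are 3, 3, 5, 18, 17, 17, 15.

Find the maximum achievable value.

67

Allowing fractional choices, the relaxed optimum would be about 69.1, but items are indivisible.
crate E + crate A + crate H + crate G: weight 7 + 9 + 7 + 2 = 25 ≤ 26, value 5 + 18 + 17 + 15 = 55.
crate E + crate A + crate C + crate G: weight 7 + 9 + 5 + 2 = 23 ≤ 26, value 5 + 18 + 17 + 15 = 55.
crate A + crate H + crate C + crate G: weight 9 + 7 + 5 + 2 = 23 ≤ 26, value 18 + 17 + 17 + 15 = 67.
Best is crate A, crate H, crate C, and crate G with total value 67.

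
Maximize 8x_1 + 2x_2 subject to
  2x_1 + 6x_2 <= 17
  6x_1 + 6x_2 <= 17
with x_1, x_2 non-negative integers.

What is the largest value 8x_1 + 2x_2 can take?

16

(x_1,x_2)=(2,0) is feasible, giving 16.
(x_1,x_2)=(1,1) is feasible, giving 10.
(x_1,x_2)=(1,0) is feasible, giving 8.
Maximum is 16 at (x_1,x_2)=(2,0).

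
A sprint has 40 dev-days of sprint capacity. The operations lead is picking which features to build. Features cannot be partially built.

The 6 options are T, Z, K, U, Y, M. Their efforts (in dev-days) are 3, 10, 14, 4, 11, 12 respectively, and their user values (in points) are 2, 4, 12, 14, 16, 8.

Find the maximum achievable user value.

46

This is a 0-1 knapsack instance.
T + K + U + Y: effort 3 + 14 + 4 + 11 = 32 ≤ 40, user value 2 + 12 + 14 + 16 = 44.
Z + K + U + Y: effort 10 + 14 + 4 + 11 = 39 ≤ 40, user value 4 + 12 + 14 + 16 = 46.
Best is Z, K, U, and Y with total user value 46.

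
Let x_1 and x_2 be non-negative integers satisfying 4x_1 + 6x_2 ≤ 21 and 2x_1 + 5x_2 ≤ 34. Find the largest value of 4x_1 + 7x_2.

22

The continuous relaxation peaks at (0, 3.5) with value 24.50; rounding to a feasible lattice point costs some objective.
(x_1,x_2)=(2,2): 4·2+6·2=20≤21, 2·2+5·2=14≤34, objective 22.
(x_1,x_2)=(0,3): 4·0+6·3=18≤21, 2·0+5·3=15≤34, objective 21.
(x_1,x_2)=(3,1): 4·3+6·1=18≤21, 2·3+5·1=11≤34, objective 19.
The best lattice point is (2,2), giving 22.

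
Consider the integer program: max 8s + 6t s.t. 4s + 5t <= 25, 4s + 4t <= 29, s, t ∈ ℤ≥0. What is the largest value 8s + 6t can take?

(s,t)=(6,0) is feasible, giving 48.
(s,t)=(5,1) is feasible, giving 46.
(s,t)=(5,0) is feasible, giving 40.
No feasible integer point exceeds 48.

48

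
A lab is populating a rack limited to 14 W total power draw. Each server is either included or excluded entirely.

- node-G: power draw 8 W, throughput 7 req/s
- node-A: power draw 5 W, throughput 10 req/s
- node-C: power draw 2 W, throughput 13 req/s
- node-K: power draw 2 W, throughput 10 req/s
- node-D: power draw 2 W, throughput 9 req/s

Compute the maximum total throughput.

42

Treat it as a binary knapsack problem.
Allowing fractional choices, the relaxed optimum would be about 44.6, but servers are indivisible.
node-G + node-C + node-K + node-D: power draw 8 + 2 + 2 + 2 = 14 ≤ 14, throughput 7 + 13 + 10 + 9 = 39.
node-A + node-C + node-K + node-D: power draw 5 + 2 + 2 + 2 = 11 ≤ 14, throughput 10 + 13 + 10 + 9 = 42.
Best is node-A, node-C, node-K, and node-D with total throughput 42.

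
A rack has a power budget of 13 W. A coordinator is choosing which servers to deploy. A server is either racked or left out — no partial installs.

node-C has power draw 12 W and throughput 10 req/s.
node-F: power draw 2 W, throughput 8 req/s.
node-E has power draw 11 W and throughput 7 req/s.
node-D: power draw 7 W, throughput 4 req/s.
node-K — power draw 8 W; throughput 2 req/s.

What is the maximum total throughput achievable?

This is an integer program with binary decision variables.
node-F + node-E: power draw 2 + 11 = 13 ≤ 13, throughput 8 + 7 = 15.
node-F + node-D: power draw 2 + 7 = 9 ≤ 13, throughput 8 + 4 = 12.
node-F + node-K: power draw 2 + 8 = 10 ≤ 13, throughput 8 + 2 = 10.
Best is node-F and node-E with total throughput 15.

15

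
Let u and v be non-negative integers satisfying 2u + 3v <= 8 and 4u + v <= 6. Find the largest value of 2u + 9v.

Relaxing integrality, the LP optimum is 24.00 at (u,v) = (0, 2.67), which is not an integer point.
(u,v)=(1,2): 2·1+3·2=8≤8, 4·1+1·2=6≤6, objective 20.
(u,v)=(0,2): 2·0+3·2=6≤8, 4·0+1·2=2≤6, objective 18.
(u,v)=(1,1): 2·1+3·1=5≤8, 4·1+1·1=5≤6, objective 11.
(u,v)=(0,1): 2·0+3·1=3≤8, 4·0+1·1=1≤6, objective 9.
Maximum is 20 at (u,v)=(1,2).

20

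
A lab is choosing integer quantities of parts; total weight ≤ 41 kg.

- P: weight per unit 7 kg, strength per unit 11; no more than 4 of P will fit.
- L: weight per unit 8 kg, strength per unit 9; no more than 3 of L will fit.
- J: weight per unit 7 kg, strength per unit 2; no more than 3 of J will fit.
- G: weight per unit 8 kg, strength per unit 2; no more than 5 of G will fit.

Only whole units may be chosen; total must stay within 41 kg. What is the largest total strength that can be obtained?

This is a bounded integer knapsack.
3×P and 2×L: weight 37 ≤ 41, strength 3·11 + 2·9 = 51.
4×P and 1×L: weight 36 ≤ 41, strength 4·11 + 1·9 = 53.
Best is 53.

53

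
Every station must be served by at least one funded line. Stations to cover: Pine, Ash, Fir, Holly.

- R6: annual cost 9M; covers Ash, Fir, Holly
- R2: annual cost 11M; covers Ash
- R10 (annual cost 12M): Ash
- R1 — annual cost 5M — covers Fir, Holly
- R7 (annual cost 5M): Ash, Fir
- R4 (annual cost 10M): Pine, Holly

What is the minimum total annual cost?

15

The greedy cost-per-new-station heuristic would pick R1, R7, and R4 for 20, but a cheaper cover exists.
Choose R7 and R4: together they cover Pine, Ash, Fir, Holly — every station.
Total annual cost: 5 + 10 = 15.
No cover costs less than 15.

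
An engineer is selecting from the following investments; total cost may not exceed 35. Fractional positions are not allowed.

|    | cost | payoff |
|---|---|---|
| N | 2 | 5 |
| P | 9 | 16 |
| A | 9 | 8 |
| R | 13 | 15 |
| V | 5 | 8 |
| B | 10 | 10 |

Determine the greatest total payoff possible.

47

Allowing fractional choices, the relaxed optimum would be about 50.0, but investments are indivisible.
N + P + R + B: cost 2 + 9 + 13 + 10 = 34 ≤ 35, payoff 5 + 16 + 15 + 10 = 46.
N + P + R + V: cost 2 + 9 + 13 + 5 = 29 ≤ 35, payoff 5 + 16 + 15 + 8 = 44.
N + P + A + V + B: cost 2 + 9 + 9 + 5 + 10 = 35 ≤ 35, payoff 5 + 16 + 8 + 8 + 10 = 47.
Best is N, P, A, V, and B with total payoff 47.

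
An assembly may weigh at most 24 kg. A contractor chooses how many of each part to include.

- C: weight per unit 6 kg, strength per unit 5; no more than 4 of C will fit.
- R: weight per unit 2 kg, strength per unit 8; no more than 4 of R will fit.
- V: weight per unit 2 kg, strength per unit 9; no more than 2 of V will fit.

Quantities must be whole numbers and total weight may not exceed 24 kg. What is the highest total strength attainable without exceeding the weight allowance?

60

2×C, 4×R, and 2×V: weight 24 ≤ 24, strength 2·5 + 4·8 + 2·9 = 60.
1×C, 4×R, and 2×V: weight 18 ≤ 24, strength 1·5 + 4·8 + 2·9 = 55.
Best is 60.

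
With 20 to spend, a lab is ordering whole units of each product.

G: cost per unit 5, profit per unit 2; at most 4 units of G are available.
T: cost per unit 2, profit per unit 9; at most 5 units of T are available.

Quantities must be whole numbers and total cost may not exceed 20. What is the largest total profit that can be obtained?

2×G and 5×T: cost 20 ≤ 20, profit 2·2 + 5·9 = 49.
1×G and 5×T: cost 15 ≤ 20, profit 1·2 + 5·9 = 47.
Best is 49.

49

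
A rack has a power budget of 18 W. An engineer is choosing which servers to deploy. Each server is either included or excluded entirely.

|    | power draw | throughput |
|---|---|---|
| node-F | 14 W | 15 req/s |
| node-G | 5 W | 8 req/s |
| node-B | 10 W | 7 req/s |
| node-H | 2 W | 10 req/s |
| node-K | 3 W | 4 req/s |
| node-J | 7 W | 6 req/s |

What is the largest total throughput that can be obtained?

This is an integer program with binary decision variables.
Allowing fractional choices, the relaxed optimum would be about 30.6, but servers are indivisible.
node-G + node-B + node-H: power draw 5 + 10 + 2 = 17 ≤ 18, throughput 8 + 7 + 10 = 25.
node-F + node-H: power draw 14 + 2 = 16 ≤ 18, throughput 15 + 10 = 25.
node-G + node-H + node-K + node-J: power draw 5 + 2 + 3 + 7 = 17 ≤ 18, throughput 8 + 10 + 4 + 6 = 28.
Best is node-G, node-H, node-K, and node-J with total throughput 28.

28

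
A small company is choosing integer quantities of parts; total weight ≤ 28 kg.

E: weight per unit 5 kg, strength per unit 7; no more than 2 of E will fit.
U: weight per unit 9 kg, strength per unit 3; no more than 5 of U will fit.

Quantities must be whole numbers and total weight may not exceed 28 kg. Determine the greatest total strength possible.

E has the best ratio (7/5); taking only E gives at most 2×7 = 14 (stopped by the supply cap of 2).
Mixing does better — 2×E and 2×U: weight 28 ≤ 28, strength 2·7 + 2·3 = 20.

20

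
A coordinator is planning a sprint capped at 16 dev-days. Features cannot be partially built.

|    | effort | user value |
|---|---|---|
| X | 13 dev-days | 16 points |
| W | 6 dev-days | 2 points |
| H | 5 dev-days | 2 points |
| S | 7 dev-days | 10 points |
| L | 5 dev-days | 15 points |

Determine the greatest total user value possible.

This is an integer program with binary decision variables.
W + H + L: effort 6 + 5 + 5 = 16 ≤ 16, user value 2 + 2 + 15 = 19.
S + L: effort 7 + 5 = 12 ≤ 16, user value 10 + 15 = 25.
Best is S and L with total user value 25.

25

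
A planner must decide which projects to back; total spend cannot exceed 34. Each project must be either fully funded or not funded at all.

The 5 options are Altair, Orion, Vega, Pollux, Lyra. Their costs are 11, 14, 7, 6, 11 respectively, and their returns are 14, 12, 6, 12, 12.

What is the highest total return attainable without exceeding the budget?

This is a 0-1 knapsack instance.
Allowing fractional choices, the relaxed optimum would be about 43.1, but projects are indivisible.
Orion + Pollux + Lyra: cost 14 + 6 + 11 = 31 ≤ 34, return 12 + 12 + 12 = 36.
Altair + Orion + Pollux: cost 11 + 14 + 6 = 31 ≤ 34, return 14 + 12 + 12 = 38.
Altair + Pollux + Lyra: cost 11 + 6 + 11 = 28 ≤ 34, return 14 + 12 + 12 = 38.
The maximum return is 38; one optimal choice is Altair, Pollux, and Lyra.

38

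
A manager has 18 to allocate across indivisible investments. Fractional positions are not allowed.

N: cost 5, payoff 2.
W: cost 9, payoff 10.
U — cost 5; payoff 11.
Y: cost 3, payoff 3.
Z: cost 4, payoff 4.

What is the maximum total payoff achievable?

25

W + U + Z: cost 9 + 5 + 4 = 18 ≤ 18, payoff 10 + 11 + 4 = 25.
W + U: cost 9 + 5 = 14 ≤ 18, payoff 10 + 11 = 21.
W + U + Y: cost 9 + 5 + 3 = 17 ≤ 18, payoff 10 + 11 + 3 = 24.
Best is W, U, and Z with total payoff 25.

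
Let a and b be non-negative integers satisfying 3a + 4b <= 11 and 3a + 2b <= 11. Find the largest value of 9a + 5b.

The continuous relaxation peaks at (3.67, 0) with value 33.00; rounding to a feasible lattice point costs some objective.
(a,b)=(3,0): 3·3+4·0=9≤11, 3·3+2·0=9≤11, objective 27.
(a,b)=(2,1): 3·2+4·1=10≤11, 3·2+2·1=8≤11, objective 23.
(a,b)=(2,0): 3·2+4·0=6≤11, 3·2+2·0=6≤11, objective 18.
No feasible integer point exceeds 27.

27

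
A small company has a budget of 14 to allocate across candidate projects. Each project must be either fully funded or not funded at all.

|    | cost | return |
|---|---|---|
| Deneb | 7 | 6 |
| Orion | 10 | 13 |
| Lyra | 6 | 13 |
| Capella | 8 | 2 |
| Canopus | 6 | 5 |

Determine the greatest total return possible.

19

Lyra + Canopus: cost 6 + 6 = 12 ≤ 14, return 13 + 5 = 18.
Deneb + Lyra: cost 7 + 6 = 13 ≤ 14, return 6 + 13 = 19.
Best is Deneb and Lyra with total return 19.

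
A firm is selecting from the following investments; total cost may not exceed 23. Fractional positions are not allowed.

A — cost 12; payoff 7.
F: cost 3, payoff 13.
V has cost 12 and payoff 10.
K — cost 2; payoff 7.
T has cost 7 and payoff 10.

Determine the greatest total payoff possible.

Treat it as a binary knapsack problem.
Take F, V, and T: cost 3 + 12 + 7 = 22 ≤ 23, payoff 13 + 10 + 10 = 33.
No other feasible combination does better.

33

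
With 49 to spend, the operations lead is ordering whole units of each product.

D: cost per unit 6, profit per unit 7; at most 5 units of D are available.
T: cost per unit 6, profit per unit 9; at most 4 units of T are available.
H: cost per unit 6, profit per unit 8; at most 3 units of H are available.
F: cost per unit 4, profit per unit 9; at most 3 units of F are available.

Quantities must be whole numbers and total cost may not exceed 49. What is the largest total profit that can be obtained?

F has the best ratio (9/4); taking only F gives at most 3×9 = 27 (stopped by the supply cap of 3).
Mixing does better — 4×T, 2×H, and 3×F: cost 48 ≤ 49, profit 4·9 + 2·8 + 3·9 = 79.

79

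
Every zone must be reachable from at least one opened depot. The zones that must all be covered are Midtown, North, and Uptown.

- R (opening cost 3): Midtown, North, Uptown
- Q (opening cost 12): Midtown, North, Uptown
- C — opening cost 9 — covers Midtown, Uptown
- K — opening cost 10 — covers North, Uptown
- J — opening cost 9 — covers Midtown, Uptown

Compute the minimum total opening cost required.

R alone covers Midtown, North, Uptown — every zone.
Total opening cost: 3.
No cover costs less than 3.

3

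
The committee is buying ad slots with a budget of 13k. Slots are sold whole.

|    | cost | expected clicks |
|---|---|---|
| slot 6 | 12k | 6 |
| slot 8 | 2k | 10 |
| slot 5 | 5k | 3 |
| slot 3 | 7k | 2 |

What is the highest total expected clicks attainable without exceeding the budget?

13

Allowing fractional choices, the relaxed optimum would be about 16.0, but ad slots are indivisible.
slot 8 + slot 3: cost 2 + 7 = 9 ≤ 13, expected clicks 10 + 2 = 12.
slot 8 + slot 5: cost 2 + 5 = 7 ≤ 13, expected clicks 10 + 3 = 13.
slot 8: cost 2 ≤ 13, expected clicks 10.
Best is slot 8 and slot 5 with total expected clicks 13.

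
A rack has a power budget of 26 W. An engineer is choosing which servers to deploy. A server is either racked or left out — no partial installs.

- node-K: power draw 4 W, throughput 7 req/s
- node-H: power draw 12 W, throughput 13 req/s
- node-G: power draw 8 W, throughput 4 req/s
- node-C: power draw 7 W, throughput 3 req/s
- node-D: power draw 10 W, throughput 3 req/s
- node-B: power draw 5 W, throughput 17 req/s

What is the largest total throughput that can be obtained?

37

Allowing fractional choices, the relaxed optimum would be about 39.5, but servers are indivisible.
node-K + node-H + node-B: power draw 4 + 12 + 5 = 21 ≤ 26, throughput 7 + 13 + 17 = 37.
node-H + node-G + node-B: power draw 12 + 8 + 5 = 25 ≤ 26, throughput 13 + 4 + 17 = 34.
Best is node-K, node-H, and node-B with total throughput 37.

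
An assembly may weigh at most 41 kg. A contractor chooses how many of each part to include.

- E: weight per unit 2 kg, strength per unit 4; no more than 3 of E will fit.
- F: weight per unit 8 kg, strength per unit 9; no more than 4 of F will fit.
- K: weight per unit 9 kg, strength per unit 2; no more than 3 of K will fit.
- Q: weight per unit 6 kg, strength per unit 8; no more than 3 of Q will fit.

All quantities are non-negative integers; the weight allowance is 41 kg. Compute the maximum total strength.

E has the best ratio (4/2); taking only E gives at most 3×4 = 12 (stopped by the supply cap of 3).
Mixing does better — 3×E, 2×F, and 3×Q: weight 40 ≤ 41, strength 3·4 + 2·9 + 3·8 = 54.

54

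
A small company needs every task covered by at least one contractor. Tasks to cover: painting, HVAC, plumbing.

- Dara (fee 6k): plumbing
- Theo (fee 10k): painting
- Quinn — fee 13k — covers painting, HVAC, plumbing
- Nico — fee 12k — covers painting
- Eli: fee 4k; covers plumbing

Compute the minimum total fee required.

13

The greedy cost-per-new-task heuristic would pick Eli and Quinn for 17, but a cheaper cover exists.
Quinn alone covers painting, HVAC, plumbing — every task.
Total fee: 13.
No cover costs less than 13.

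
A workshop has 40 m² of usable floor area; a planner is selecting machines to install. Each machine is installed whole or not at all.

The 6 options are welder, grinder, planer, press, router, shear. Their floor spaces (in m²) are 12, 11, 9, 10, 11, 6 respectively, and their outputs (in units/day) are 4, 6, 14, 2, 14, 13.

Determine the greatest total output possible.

47

grinder + planer + router + shear: floor space 11 + 9 + 11 + 6 = 37 ≤ 40, output 6 + 14 + 14 + 13 = 47.
welder + planer + router + shear: floor space 12 + 9 + 11 + 6 = 38 ≤ 40, output 4 + 14 + 14 + 13 = 45.
Best is grinder, planer, router, and shear with total output 47.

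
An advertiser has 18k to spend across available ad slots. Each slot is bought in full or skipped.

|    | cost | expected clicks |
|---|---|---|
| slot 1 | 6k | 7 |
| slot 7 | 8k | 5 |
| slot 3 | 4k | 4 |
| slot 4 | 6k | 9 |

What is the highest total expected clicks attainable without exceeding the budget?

Allowing fractional choices, the relaxed optimum would be about 21.2, but ad slots are indivisible.
slot 1 + slot 3 + slot 4: cost 6 + 4 + 6 = 16 ≤ 18, expected clicks 7 + 4 + 9 = 20.
slot 7 + slot 3 + slot 4: cost 8 + 4 + 6 = 18 ≤ 18, expected clicks 5 + 4 + 9 = 18.
Best is slot 1, slot 3, and slot 4 with total expected clicks 20.

20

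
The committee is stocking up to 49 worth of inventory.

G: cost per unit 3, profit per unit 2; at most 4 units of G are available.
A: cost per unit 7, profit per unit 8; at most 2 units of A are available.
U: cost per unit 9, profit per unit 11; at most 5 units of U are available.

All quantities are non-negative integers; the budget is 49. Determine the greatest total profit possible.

This is a bounded integer knapsack.
U has the best ratio (11/9); taking only U gives at most 5×11 = 55 (stopped by the cost limit).
Mixing does better — 1×G and 5×U: cost 48 ≤ 49, profit 1·2 + 5·11 = 57.

57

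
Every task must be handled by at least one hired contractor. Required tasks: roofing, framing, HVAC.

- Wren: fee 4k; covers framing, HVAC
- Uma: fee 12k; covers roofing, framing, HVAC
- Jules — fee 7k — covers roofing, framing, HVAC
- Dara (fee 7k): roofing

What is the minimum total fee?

The greedy cost-per-new-task heuristic would pick Wren and Jules for 11, but a cheaper cover exists.
Jules alone covers roofing, framing, HVAC — every task.
Total fee: 7.
No cover costs less than 7.

7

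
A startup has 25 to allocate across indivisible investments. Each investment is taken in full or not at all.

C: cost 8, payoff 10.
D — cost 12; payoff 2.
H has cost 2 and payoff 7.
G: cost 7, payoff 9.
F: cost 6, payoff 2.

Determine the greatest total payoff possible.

28

Allowing fractional choices, the relaxed optimum would be about 28.3, but investments are indivisible.
C + H + G + F: cost 8 + 2 + 7 + 6 = 23 ≤ 25, payoff 10 + 7 + 9 + 2 = 28.
C + H + G: cost 8 + 2 + 7 = 17 ≤ 25, payoff 10 + 7 + 9 = 26.
C + G + F: cost 8 + 7 + 6 = 21 ≤ 25, payoff 10 + 9 + 2 = 21.
Best is C, H, G, and F with total payoff 28.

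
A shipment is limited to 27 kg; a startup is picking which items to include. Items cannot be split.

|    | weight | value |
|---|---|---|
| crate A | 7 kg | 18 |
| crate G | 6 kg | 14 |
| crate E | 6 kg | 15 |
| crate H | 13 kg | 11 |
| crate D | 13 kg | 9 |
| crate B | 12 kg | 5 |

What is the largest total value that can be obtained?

47

crate A + crate E + crate H: weight 7 + 6 + 13 = 26 ≤ 27, value 18 + 15 + 11 = 44.
crate A + crate G + crate E: weight 7 + 6 + 6 = 19 ≤ 27, value 18 + 14 + 15 = 47.
Best is crate A, crate G, and crate E with total value 47.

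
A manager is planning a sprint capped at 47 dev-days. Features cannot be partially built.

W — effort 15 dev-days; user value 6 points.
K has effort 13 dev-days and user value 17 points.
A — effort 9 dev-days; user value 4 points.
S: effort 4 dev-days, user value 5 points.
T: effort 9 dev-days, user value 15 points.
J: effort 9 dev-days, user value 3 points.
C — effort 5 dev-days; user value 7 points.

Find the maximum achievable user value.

This is a 0-1 knapsack instance.
Take W, K, S, T, and C: effort 15 + 13 + 4 + 9 + 5 = 46 ≤ 47, user value 6 + 17 + 5 + 15 + 7 = 50.
No other feasible combination does better.

50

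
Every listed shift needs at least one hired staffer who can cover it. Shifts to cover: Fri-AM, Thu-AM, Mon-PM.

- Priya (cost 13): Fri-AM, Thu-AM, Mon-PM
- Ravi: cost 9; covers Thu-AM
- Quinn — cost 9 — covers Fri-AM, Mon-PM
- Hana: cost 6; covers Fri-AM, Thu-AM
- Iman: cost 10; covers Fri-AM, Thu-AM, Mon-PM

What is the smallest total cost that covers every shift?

10

This is an integer covering problem.
Iman alone covers Fri-AM, Thu-AM, Mon-PM — every shift.
Total cost: 10.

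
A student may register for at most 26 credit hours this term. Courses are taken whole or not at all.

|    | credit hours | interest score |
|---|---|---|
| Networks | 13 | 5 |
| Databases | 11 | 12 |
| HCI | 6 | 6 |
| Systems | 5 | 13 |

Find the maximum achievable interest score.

Allowing fractional choices, the relaxed optimum would be about 32.5, but courses are indivisible.
Networks + HCI + Systems: credit hours 13 + 6 + 5 = 24 ≤ 26, interest score 5 + 6 + 13 = 24.
Databases + Systems: credit hours 11 + 5 = 16 ≤ 26, interest score 12 + 13 = 25.
Databases + HCI + Systems: credit hours 11 + 6 + 5 = 22 ≤ 26, interest score 12 + 6 + 13 = 31.
Best is Databases, HCI, and Systems with total interest score 31.

31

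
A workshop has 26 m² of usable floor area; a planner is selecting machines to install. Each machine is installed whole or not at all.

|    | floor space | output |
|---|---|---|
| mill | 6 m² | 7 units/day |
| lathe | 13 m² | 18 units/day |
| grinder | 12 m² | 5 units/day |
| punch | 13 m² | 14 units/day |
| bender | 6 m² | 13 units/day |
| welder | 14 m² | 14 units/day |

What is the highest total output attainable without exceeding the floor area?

Take mill, lathe, and bender: floor space 6 + 13 + 6 = 25 ≤ 26, output 7 + 18 + 13 = 38.
No other feasible combination does better.

38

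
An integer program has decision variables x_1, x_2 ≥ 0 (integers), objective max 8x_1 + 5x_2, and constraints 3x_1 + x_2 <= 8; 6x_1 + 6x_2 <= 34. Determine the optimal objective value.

28

The continuous relaxation peaks at (1.17, 4.5) with value 31.83; rounding to a feasible lattice point costs some objective.
(x_1,x_2)=(1,4): 3·1+1·4=7≤8, 6·1+6·4=30≤34, objective 28.
(x_1,x_2)=(0,5): 3·0+1·5=5≤8, 6·0+6·5=30≤34, objective 25.
(x_1,x_2)=(1,3): 3·1+1·3=6≤8, 6·1+6·3=24≤34, objective 23.
No feasible integer point exceeds 28.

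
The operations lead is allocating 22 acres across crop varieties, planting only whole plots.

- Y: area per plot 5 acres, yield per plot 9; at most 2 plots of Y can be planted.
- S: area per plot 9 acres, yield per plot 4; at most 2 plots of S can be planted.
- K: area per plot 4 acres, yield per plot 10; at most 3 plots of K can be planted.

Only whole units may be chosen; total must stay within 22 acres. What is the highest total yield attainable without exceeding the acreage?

This is a bounded integer knapsack.
2×Y and 3×K: area 22 ≤ 22, yield 2·9 + 3·10 = 48.
1×Y and 3×K: area 17 ≤ 22, yield 1·9 + 3·10 = 39.
Best is 48.

48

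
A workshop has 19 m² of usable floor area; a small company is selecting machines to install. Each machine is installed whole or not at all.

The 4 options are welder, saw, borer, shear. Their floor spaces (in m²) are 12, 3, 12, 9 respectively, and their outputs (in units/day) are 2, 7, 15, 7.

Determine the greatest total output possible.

Treat it as a binary knapsack problem.
Allowing fractional choices, the relaxed optimum would be about 25.1, but machines are indivisible.
borer: floor space 12 ≤ 19, output 15.
saw + borer: floor space 3 + 12 = 15 ≤ 19, output 7 + 15 = 22.
saw + shear: floor space 3 + 9 = 12 ≤ 19, output 7 + 7 = 14.
Best is saw and borer with total output 22.

22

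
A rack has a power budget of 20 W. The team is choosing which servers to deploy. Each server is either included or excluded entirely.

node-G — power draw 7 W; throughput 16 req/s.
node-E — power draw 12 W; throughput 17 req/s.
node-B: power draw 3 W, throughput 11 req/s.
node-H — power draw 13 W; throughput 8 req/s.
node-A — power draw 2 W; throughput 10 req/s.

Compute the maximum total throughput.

38

node-G + node-B + node-A: power draw 7 + 3 + 2 = 12 ≤ 20, throughput 16 + 11 + 10 = 37.
node-E + node-B + node-A: power draw 12 + 3 + 2 = 17 ≤ 20, throughput 17 + 11 + 10 = 38.
Best is node-E, node-B, and node-A with total throughput 38.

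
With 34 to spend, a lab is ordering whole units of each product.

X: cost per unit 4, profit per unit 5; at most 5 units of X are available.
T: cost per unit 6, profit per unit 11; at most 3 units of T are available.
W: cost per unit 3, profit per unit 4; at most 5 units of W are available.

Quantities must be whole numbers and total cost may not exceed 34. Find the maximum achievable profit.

54

This is a bounded integer knapsack.
1×X, 3×T, and 4×W: cost 34 ≤ 34, profit 1·5 + 3·11 + 4·4 = 54.
3×T and 5×W: cost 33 ≤ 34, profit 3·11 + 5·4 = 53.
Best is 54.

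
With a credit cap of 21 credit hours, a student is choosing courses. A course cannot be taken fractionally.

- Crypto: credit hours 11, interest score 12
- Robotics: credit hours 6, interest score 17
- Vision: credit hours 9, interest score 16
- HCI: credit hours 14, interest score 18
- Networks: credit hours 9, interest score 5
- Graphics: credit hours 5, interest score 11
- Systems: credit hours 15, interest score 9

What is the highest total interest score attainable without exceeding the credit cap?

44

Allowing fractional choices, the relaxed optimum would be about 45.3, but courses are indivisible.
Robotics + Vision + Graphics: credit hours 6 + 9 + 5 = 20 ≤ 21, interest score 17 + 16 + 11 = 44.
Robotics + HCI: credit hours 6 + 14 = 20 ≤ 21, interest score 17 + 18 = 35.
Best is Robotics, Vision, and Graphics with total interest score 44.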